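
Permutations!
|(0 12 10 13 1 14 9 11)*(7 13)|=|(0 12 10 7 13 1 14 9 11)|=9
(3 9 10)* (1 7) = [0, 7, 2, 9, 4, 5, 6, 1, 8, 10, 3] = (1 7)(3 9 10)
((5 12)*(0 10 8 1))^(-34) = (12)(0 8)(1 10) = [8, 10, 2, 3, 4, 5, 6, 7, 0, 9, 1, 11, 12]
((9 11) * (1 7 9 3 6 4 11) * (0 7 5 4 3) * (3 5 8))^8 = [4, 7, 2, 1, 6, 3, 8, 11, 9, 0, 10, 5] = (0 4 6 8 9)(1 7 11 5 3)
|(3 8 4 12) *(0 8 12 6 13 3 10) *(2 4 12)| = |(0 8 12 10)(2 4 6 13 3)| = 20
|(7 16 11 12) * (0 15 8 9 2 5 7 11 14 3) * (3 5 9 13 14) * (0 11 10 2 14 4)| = |(0 15 8 13 4)(2 9 14 5 7 16 3 11 12 10)| = 10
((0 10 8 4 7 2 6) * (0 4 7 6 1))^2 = (0 8 2)(1 10 7) = [8, 10, 0, 3, 4, 5, 6, 1, 2, 9, 7]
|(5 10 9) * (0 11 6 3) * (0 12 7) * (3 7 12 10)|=4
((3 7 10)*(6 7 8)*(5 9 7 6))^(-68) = (3 7 5)(8 10 9) = [0, 1, 2, 7, 4, 3, 6, 5, 10, 8, 9]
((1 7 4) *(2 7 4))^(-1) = [0, 4, 7, 3, 1, 5, 6, 2] = (1 4)(2 7)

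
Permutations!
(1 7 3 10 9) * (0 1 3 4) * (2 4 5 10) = [1, 7, 4, 2, 0, 10, 6, 5, 8, 3, 9] = (0 1 7 5 10 9 3 2 4)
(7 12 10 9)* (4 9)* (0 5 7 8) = (0 5 7 12 10 4 9 8) = [5, 1, 2, 3, 9, 7, 6, 12, 0, 8, 4, 11, 10]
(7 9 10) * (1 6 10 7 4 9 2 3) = [0, 6, 3, 1, 9, 5, 10, 2, 8, 7, 4] = (1 6 10 4 9 7 2 3)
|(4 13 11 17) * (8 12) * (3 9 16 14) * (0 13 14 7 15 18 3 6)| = |(0 13 11 17 4 14 6)(3 9 16 7 15 18)(8 12)| = 42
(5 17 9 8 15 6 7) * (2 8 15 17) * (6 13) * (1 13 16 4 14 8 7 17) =(1 13 6 17 9 15 16 4 14 8)(2 7 5) =[0, 13, 7, 3, 14, 2, 17, 5, 1, 15, 10, 11, 12, 6, 8, 16, 4, 9]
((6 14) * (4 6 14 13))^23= (14)(4 13 6)= [0, 1, 2, 3, 13, 5, 4, 7, 8, 9, 10, 11, 12, 6, 14]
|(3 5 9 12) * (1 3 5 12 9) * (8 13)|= 4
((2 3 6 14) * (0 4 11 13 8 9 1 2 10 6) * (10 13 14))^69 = (0 3 2 1 9 8 13 14 11 4)(6 10) = [3, 9, 1, 2, 0, 5, 10, 7, 13, 8, 6, 4, 12, 14, 11]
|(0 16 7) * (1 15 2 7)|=|(0 16 1 15 2 7)|=6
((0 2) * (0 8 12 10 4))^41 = (0 4 10 12 8 2) = [4, 1, 0, 3, 10, 5, 6, 7, 2, 9, 12, 11, 8]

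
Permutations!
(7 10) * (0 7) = (0 7 10) = [7, 1, 2, 3, 4, 5, 6, 10, 8, 9, 0]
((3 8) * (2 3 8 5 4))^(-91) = (8)(2 3 5 4) = [0, 1, 3, 5, 2, 4, 6, 7, 8]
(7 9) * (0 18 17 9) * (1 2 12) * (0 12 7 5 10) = [18, 2, 7, 3, 4, 10, 6, 12, 8, 5, 0, 11, 1, 13, 14, 15, 16, 9, 17] = (0 18 17 9 5 10)(1 2 7 12)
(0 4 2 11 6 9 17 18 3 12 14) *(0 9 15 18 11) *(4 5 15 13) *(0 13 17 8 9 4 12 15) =(0 5)(2 13 12 14 4)(3 15 18)(6 17 11)(8 9) =[5, 1, 13, 15, 2, 0, 17, 7, 9, 8, 10, 6, 14, 12, 4, 18, 16, 11, 3]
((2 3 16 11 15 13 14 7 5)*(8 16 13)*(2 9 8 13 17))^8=[0, 1, 17, 2, 4, 7, 6, 14, 9, 5, 10, 16, 12, 15, 13, 11, 8, 3]=(2 17 3)(5 7 14 13 15 11 16 8 9)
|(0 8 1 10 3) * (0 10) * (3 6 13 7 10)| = 12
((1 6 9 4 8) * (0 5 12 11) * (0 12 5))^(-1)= [0, 8, 2, 3, 9, 5, 1, 7, 4, 6, 10, 12, 11]= (1 8 4 9 6)(11 12)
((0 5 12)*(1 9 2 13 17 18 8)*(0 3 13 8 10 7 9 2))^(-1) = (0 9 7 10 18 17 13 3 12 5)(1 8 2) = [9, 8, 1, 12, 4, 0, 6, 10, 2, 7, 18, 11, 5, 3, 14, 15, 16, 13, 17]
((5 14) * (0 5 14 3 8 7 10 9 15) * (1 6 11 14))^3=(0 8 9 5 7 15 3 10)(1 14 11 6)=[8, 14, 2, 10, 4, 7, 1, 15, 9, 5, 0, 6, 12, 13, 11, 3]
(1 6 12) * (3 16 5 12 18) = (1 6 18 3 16 5 12) = [0, 6, 2, 16, 4, 12, 18, 7, 8, 9, 10, 11, 1, 13, 14, 15, 5, 17, 3]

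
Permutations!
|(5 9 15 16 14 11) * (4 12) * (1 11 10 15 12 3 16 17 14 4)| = 60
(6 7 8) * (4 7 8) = (4 7)(6 8) = [0, 1, 2, 3, 7, 5, 8, 4, 6]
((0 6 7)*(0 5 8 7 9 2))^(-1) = (0 2 9 6)(5 7 8) = [2, 1, 9, 3, 4, 7, 0, 8, 5, 6]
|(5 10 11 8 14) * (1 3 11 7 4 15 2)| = |(1 3 11 8 14 5 10 7 4 15 2)| = 11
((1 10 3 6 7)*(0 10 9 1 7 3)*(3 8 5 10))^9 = [8, 9, 2, 5, 4, 3, 10, 7, 0, 1, 6] = (0 8)(1 9)(3 5)(6 10)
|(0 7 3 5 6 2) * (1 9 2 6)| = |(0 7 3 5 1 9 2)| = 7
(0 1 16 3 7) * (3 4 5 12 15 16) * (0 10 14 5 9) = (0 1 3 7 10 14 5 12 15 16 4 9) = [1, 3, 2, 7, 9, 12, 6, 10, 8, 0, 14, 11, 15, 13, 5, 16, 4]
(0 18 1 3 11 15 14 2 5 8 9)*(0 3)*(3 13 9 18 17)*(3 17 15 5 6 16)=[15, 0, 6, 11, 4, 8, 16, 7, 18, 13, 10, 5, 12, 9, 2, 14, 3, 17, 1]=(0 15 14 2 6 16 3 11 5 8 18 1)(9 13)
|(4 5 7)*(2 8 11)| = 3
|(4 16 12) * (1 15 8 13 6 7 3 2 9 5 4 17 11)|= |(1 15 8 13 6 7 3 2 9 5 4 16 12 17 11)|= 15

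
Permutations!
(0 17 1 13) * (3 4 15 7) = [17, 13, 2, 4, 15, 5, 6, 3, 8, 9, 10, 11, 12, 0, 14, 7, 16, 1] = (0 17 1 13)(3 4 15 7)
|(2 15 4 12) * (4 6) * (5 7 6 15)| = |(15)(2 5 7 6 4 12)| = 6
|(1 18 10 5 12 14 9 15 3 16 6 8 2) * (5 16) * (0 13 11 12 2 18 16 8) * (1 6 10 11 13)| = |(0 1 16 10 8 18 11 12 14 9 15 3 5 2 6)| = 15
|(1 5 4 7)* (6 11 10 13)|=|(1 5 4 7)(6 11 10 13)|=4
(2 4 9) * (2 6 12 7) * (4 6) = [0, 1, 6, 3, 9, 5, 12, 2, 8, 4, 10, 11, 7] = (2 6 12 7)(4 9)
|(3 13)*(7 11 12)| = |(3 13)(7 11 12)| = 6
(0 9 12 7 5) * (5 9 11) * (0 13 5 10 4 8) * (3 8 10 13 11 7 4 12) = [7, 1, 2, 8, 10, 11, 6, 9, 0, 3, 12, 13, 4, 5] = (0 7 9 3 8)(4 10 12)(5 11 13)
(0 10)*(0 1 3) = (0 10 1 3) = [10, 3, 2, 0, 4, 5, 6, 7, 8, 9, 1]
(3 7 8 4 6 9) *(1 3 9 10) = (1 3 7 8 4 6 10) = [0, 3, 2, 7, 6, 5, 10, 8, 4, 9, 1]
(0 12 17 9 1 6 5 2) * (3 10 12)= (0 3 10 12 17 9 1 6 5 2)= [3, 6, 0, 10, 4, 2, 5, 7, 8, 1, 12, 11, 17, 13, 14, 15, 16, 9]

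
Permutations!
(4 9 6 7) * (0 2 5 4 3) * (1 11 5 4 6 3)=(0 2 4 9 3)(1 11 5 6 7)=[2, 11, 4, 0, 9, 6, 7, 1, 8, 3, 10, 5]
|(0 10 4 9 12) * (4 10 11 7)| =6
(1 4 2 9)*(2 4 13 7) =(1 13 7 2 9) =[0, 13, 9, 3, 4, 5, 6, 2, 8, 1, 10, 11, 12, 7]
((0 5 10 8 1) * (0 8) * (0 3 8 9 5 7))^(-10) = (1 5 3)(8 9 10) = [0, 5, 2, 1, 4, 3, 6, 7, 9, 10, 8]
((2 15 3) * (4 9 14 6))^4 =(2 15 3) =[0, 1, 15, 2, 4, 5, 6, 7, 8, 9, 10, 11, 12, 13, 14, 3]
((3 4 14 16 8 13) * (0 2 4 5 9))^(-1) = (0 9 5 3 13 8 16 14 4 2) = [9, 1, 0, 13, 2, 3, 6, 7, 16, 5, 10, 11, 12, 8, 4, 15, 14]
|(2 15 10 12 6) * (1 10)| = 6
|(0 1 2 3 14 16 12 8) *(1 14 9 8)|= 9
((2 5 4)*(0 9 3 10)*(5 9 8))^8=(10)=[0, 1, 2, 3, 4, 5, 6, 7, 8, 9, 10]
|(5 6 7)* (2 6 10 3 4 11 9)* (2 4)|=6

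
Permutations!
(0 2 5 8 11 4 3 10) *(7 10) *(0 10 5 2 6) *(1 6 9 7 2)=[9, 6, 1, 2, 3, 8, 0, 5, 11, 7, 10, 4]=(0 9 7 5 8 11 4 3 2 1 6)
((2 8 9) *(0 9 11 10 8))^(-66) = (11) = [0, 1, 2, 3, 4, 5, 6, 7, 8, 9, 10, 11]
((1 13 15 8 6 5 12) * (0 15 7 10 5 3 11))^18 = [0, 1, 2, 3, 4, 5, 6, 7, 8, 9, 10, 11, 12, 13, 14, 15] = (15)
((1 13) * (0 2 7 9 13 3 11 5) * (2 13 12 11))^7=(0 12 2 13 11 7 1 5 9 3)=[12, 5, 13, 0, 4, 9, 6, 1, 8, 3, 10, 7, 2, 11]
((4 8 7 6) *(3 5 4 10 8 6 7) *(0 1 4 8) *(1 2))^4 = (0 6 1)(2 10 4)(3 5 8) = [6, 0, 10, 5, 2, 8, 1, 7, 3, 9, 4]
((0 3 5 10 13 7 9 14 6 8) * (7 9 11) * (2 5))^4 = (0 10 6 2 9)(3 13 8 5 14) = [10, 1, 9, 13, 4, 14, 2, 7, 5, 0, 6, 11, 12, 8, 3]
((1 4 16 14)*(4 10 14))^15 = [0, 1, 2, 3, 16, 5, 6, 7, 8, 9, 10, 11, 12, 13, 14, 15, 4] = (4 16)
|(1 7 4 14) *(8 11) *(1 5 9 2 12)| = 8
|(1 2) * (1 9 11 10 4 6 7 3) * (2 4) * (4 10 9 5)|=8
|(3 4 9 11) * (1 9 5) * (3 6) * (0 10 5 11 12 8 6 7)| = |(0 10 5 1 9 12 8 6 3 4 11 7)| = 12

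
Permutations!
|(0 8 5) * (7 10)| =|(0 8 5)(7 10)| =6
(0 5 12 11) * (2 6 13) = (0 5 12 11)(2 6 13) = [5, 1, 6, 3, 4, 12, 13, 7, 8, 9, 10, 0, 11, 2]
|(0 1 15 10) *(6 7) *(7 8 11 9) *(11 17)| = |(0 1 15 10)(6 8 17 11 9 7)| = 12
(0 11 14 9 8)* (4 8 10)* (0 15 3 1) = (0 11 14 9 10 4 8 15 3 1) = [11, 0, 2, 1, 8, 5, 6, 7, 15, 10, 4, 14, 12, 13, 9, 3]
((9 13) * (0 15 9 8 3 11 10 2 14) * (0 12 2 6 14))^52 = (0 8 6)(2 13 10)(3 14 15)(9 11 12) = [8, 1, 13, 14, 4, 5, 0, 7, 6, 11, 2, 12, 9, 10, 15, 3]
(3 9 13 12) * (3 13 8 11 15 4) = (3 9 8 11 15 4)(12 13) = [0, 1, 2, 9, 3, 5, 6, 7, 11, 8, 10, 15, 13, 12, 14, 4]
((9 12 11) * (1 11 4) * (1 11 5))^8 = (12) = [0, 1, 2, 3, 4, 5, 6, 7, 8, 9, 10, 11, 12]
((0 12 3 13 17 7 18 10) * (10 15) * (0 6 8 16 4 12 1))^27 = [1, 0, 2, 7, 13, 5, 4, 10, 12, 9, 16, 11, 17, 18, 14, 8, 3, 15, 6] = (0 1)(3 7 10 16)(4 13 18 6)(8 12 17 15)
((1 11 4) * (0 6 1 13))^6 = (13) = [0, 1, 2, 3, 4, 5, 6, 7, 8, 9, 10, 11, 12, 13]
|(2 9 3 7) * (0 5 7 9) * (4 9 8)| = |(0 5 7 2)(3 8 4 9)| = 4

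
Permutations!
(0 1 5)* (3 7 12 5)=(0 1 3 7 12 5)=[1, 3, 2, 7, 4, 0, 6, 12, 8, 9, 10, 11, 5]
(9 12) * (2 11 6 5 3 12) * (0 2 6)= (0 2 11)(3 12 9 6 5)= [2, 1, 11, 12, 4, 3, 5, 7, 8, 6, 10, 0, 9]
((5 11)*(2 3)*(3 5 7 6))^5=(2 3 6 7 11 5)=[0, 1, 3, 6, 4, 2, 7, 11, 8, 9, 10, 5]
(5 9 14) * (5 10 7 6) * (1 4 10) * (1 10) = (1 4)(5 9 14 10 7 6) = [0, 4, 2, 3, 1, 9, 5, 6, 8, 14, 7, 11, 12, 13, 10]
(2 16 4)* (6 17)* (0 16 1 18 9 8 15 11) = (0 16 4 2 1 18 9 8 15 11)(6 17) = [16, 18, 1, 3, 2, 5, 17, 7, 15, 8, 10, 0, 12, 13, 14, 11, 4, 6, 9]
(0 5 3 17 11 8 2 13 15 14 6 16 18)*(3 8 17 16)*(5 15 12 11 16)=(0 15 14 6 3 5 8 2 13 12 11 17 16 18)=[15, 1, 13, 5, 4, 8, 3, 7, 2, 9, 10, 17, 11, 12, 6, 14, 18, 16, 0]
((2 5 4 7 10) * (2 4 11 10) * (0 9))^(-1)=(0 9)(2 7 4 10 11 5)=[9, 1, 7, 3, 10, 2, 6, 4, 8, 0, 11, 5]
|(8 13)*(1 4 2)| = 6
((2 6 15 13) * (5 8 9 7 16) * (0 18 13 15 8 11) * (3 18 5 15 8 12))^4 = [5, 1, 18, 6, 4, 11, 13, 9, 15, 8, 10, 0, 2, 3, 14, 16, 7, 17, 12] = (0 5 11)(2 18 12)(3 6 13)(7 9 8 15 16)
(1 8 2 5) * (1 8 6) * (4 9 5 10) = (1 6)(2 10 4 9 5 8) = [0, 6, 10, 3, 9, 8, 1, 7, 2, 5, 4]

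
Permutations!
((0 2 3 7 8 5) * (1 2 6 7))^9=(0 5 8 7 6)=[5, 1, 2, 3, 4, 8, 0, 6, 7]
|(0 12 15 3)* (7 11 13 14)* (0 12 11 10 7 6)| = 30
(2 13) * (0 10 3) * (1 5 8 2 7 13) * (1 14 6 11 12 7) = (0 10 3)(1 5 8 2 14 6 11 12 7 13) = [10, 5, 14, 0, 4, 8, 11, 13, 2, 9, 3, 12, 7, 1, 6]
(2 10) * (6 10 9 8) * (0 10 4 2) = (0 10)(2 9 8 6 4) = [10, 1, 9, 3, 2, 5, 4, 7, 6, 8, 0]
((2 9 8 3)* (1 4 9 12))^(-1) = (1 12 2 3 8 9 4) = [0, 12, 3, 8, 1, 5, 6, 7, 9, 4, 10, 11, 2]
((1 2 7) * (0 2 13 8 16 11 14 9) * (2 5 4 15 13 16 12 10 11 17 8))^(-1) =(0 9 14 11 10 12 8 17 16 1 7 2 13 15 4 5) =[9, 7, 13, 3, 5, 0, 6, 2, 17, 14, 12, 10, 8, 15, 11, 4, 1, 16]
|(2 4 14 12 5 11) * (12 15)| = 7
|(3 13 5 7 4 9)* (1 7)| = 7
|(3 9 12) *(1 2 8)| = 3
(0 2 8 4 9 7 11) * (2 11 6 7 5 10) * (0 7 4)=(0 11 7 6 4 9 5 10 2 8)=[11, 1, 8, 3, 9, 10, 4, 6, 0, 5, 2, 7]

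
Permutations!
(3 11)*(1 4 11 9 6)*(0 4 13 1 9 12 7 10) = [4, 13, 2, 12, 11, 5, 9, 10, 8, 6, 0, 3, 7, 1] = (0 4 11 3 12 7 10)(1 13)(6 9)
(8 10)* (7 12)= (7 12)(8 10)= [0, 1, 2, 3, 4, 5, 6, 12, 10, 9, 8, 11, 7]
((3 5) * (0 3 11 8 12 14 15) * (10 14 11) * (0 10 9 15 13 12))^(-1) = (0 8 11 12 13 14 10 15 9 5 3) = [8, 1, 2, 0, 4, 3, 6, 7, 11, 5, 15, 12, 13, 14, 10, 9]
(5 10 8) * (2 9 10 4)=(2 9 10 8 5 4)=[0, 1, 9, 3, 2, 4, 6, 7, 5, 10, 8]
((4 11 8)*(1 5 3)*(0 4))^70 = [11, 5, 2, 1, 8, 3, 6, 7, 4, 9, 10, 0] = (0 11)(1 5 3)(4 8)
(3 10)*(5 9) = (3 10)(5 9) = [0, 1, 2, 10, 4, 9, 6, 7, 8, 5, 3]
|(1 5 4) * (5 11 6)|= |(1 11 6 5 4)|= 5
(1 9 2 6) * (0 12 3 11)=(0 12 3 11)(1 9 2 6)=[12, 9, 6, 11, 4, 5, 1, 7, 8, 2, 10, 0, 3]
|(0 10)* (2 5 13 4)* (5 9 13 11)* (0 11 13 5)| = 15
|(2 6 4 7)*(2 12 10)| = |(2 6 4 7 12 10)| = 6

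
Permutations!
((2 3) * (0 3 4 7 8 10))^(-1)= [10, 1, 3, 0, 2, 5, 6, 4, 7, 9, 8]= (0 10 8 7 4 2 3)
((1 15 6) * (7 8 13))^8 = (1 6 15)(7 13 8) = [0, 6, 2, 3, 4, 5, 15, 13, 7, 9, 10, 11, 12, 8, 14, 1]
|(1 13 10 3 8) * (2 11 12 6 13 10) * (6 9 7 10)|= 11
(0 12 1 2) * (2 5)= (0 12 1 5 2)= [12, 5, 0, 3, 4, 2, 6, 7, 8, 9, 10, 11, 1]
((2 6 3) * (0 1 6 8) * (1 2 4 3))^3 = (8)(1 6)(3 4) = [0, 6, 2, 4, 3, 5, 1, 7, 8]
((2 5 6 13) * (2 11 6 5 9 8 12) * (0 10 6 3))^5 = (0 3 11 13 6 10)(2 9 8 12) = [3, 1, 9, 11, 4, 5, 10, 7, 12, 8, 0, 13, 2, 6]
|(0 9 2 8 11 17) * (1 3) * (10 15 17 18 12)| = |(0 9 2 8 11 18 12 10 15 17)(1 3)| = 10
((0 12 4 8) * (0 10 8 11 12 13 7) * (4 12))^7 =(0 13 7)(4 11)(8 10) =[13, 1, 2, 3, 11, 5, 6, 0, 10, 9, 8, 4, 12, 7]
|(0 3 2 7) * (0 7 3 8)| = |(0 8)(2 3)| = 2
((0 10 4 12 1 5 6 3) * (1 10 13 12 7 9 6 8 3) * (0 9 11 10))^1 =(0 13 12)(1 5 8 3 9 6)(4 7 11 10) =[13, 5, 2, 9, 7, 8, 1, 11, 3, 6, 4, 10, 0, 12]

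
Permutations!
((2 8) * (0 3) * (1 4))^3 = (0 3)(1 4)(2 8) = [3, 4, 8, 0, 1, 5, 6, 7, 2]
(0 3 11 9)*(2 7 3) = [2, 1, 7, 11, 4, 5, 6, 3, 8, 0, 10, 9] = (0 2 7 3 11 9)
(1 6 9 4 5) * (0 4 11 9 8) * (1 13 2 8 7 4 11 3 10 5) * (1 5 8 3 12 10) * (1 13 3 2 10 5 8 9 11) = (0 1 6 7 4 8)(3 13 10 9 12 5) = [1, 6, 2, 13, 8, 3, 7, 4, 0, 12, 9, 11, 5, 10]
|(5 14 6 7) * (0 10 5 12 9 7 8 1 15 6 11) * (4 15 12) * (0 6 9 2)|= 20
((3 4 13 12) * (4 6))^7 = (3 4 12 6 13) = [0, 1, 2, 4, 12, 5, 13, 7, 8, 9, 10, 11, 6, 3]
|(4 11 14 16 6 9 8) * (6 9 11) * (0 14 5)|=9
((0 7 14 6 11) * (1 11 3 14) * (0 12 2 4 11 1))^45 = (14)(0 7)(2 4 11 12) = [7, 1, 4, 3, 11, 5, 6, 0, 8, 9, 10, 12, 2, 13, 14]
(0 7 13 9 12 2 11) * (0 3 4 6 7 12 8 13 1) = [12, 0, 11, 4, 6, 5, 7, 1, 13, 8, 10, 3, 2, 9] = (0 12 2 11 3 4 6 7 1)(8 13 9)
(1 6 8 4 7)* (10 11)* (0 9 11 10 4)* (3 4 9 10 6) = (0 10 6 8)(1 3 4 7)(9 11) = [10, 3, 2, 4, 7, 5, 8, 1, 0, 11, 6, 9]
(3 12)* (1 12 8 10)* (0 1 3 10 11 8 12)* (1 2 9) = (0 2 9 1)(3 12 10)(8 11) = [2, 0, 9, 12, 4, 5, 6, 7, 11, 1, 3, 8, 10]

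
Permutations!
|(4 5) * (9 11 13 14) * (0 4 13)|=7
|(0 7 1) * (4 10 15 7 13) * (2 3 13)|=|(0 2 3 13 4 10 15 7 1)|=9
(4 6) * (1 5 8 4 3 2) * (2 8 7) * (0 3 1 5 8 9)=(0 3 9)(1 8 4 6)(2 5 7)=[3, 8, 5, 9, 6, 7, 1, 2, 4, 0]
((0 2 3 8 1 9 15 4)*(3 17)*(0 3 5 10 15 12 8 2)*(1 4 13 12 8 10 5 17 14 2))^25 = (17)(2 14)(10 15 13 12) = [0, 1, 14, 3, 4, 5, 6, 7, 8, 9, 15, 11, 10, 12, 2, 13, 16, 17]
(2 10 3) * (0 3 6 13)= (0 3 2 10 6 13)= [3, 1, 10, 2, 4, 5, 13, 7, 8, 9, 6, 11, 12, 0]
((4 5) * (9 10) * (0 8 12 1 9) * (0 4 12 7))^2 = [7, 10, 2, 3, 12, 1, 6, 8, 0, 4, 5, 11, 9] = (0 7 8)(1 10 5)(4 12 9)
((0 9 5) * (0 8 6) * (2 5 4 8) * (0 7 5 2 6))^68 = (9)(5 7 6) = [0, 1, 2, 3, 4, 7, 5, 6, 8, 9]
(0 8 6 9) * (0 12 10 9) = [8, 1, 2, 3, 4, 5, 0, 7, 6, 12, 9, 11, 10] = (0 8 6)(9 12 10)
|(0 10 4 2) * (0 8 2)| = 6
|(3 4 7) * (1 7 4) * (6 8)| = 6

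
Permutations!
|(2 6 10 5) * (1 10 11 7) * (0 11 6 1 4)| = 4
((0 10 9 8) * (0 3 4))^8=(0 9 3)(4 10 8)=[9, 1, 2, 0, 10, 5, 6, 7, 4, 3, 8]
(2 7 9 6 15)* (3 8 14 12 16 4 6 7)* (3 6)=(2 6 15)(3 8 14 12 16 4)(7 9)=[0, 1, 6, 8, 3, 5, 15, 9, 14, 7, 10, 11, 16, 13, 12, 2, 4]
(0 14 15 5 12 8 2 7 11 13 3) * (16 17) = (0 14 15 5 12 8 2 7 11 13 3)(16 17) = [14, 1, 7, 0, 4, 12, 6, 11, 2, 9, 10, 13, 8, 3, 15, 5, 17, 16]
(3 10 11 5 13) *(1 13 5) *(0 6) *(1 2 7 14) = [6, 13, 7, 10, 4, 5, 0, 14, 8, 9, 11, 2, 12, 3, 1] = (0 6)(1 13 3 10 11 2 7 14)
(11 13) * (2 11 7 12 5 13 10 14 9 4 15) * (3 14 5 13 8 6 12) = [0, 1, 11, 14, 15, 8, 12, 3, 6, 4, 5, 10, 13, 7, 9, 2] = (2 11 10 5 8 6 12 13 7 3 14 9 4 15)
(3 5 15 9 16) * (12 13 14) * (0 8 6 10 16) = (0 8 6 10 16 3 5 15 9)(12 13 14) = [8, 1, 2, 5, 4, 15, 10, 7, 6, 0, 16, 11, 13, 14, 12, 9, 3]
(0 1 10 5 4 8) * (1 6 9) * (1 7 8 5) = (0 6 9 7 8)(1 10)(4 5) = [6, 10, 2, 3, 5, 4, 9, 8, 0, 7, 1]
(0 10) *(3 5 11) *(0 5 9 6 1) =(0 10 5 11 3 9 6 1) =[10, 0, 2, 9, 4, 11, 1, 7, 8, 6, 5, 3]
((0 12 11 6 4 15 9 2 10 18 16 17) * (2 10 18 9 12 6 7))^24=(0 4 12 7 18 17 6 15 11 2 16)=[4, 1, 16, 3, 12, 5, 15, 18, 8, 9, 10, 2, 7, 13, 14, 11, 0, 6, 17]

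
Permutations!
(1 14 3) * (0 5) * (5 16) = (0 16 5)(1 14 3) = [16, 14, 2, 1, 4, 0, 6, 7, 8, 9, 10, 11, 12, 13, 3, 15, 5]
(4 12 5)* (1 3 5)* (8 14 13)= (1 3 5 4 12)(8 14 13)= [0, 3, 2, 5, 12, 4, 6, 7, 14, 9, 10, 11, 1, 8, 13]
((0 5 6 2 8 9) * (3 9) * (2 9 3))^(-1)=[9, 1, 8, 3, 4, 0, 5, 7, 2, 6]=(0 9 6 5)(2 8)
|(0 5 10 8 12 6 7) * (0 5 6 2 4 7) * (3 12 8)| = 14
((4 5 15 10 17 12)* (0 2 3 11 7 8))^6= (17)= [0, 1, 2, 3, 4, 5, 6, 7, 8, 9, 10, 11, 12, 13, 14, 15, 16, 17]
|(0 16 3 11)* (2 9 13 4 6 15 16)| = |(0 2 9 13 4 6 15 16 3 11)| = 10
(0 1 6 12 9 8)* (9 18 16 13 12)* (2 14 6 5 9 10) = (0 1 5 9 8)(2 14 6 10)(12 18 16 13) = [1, 5, 14, 3, 4, 9, 10, 7, 0, 8, 2, 11, 18, 12, 6, 15, 13, 17, 16]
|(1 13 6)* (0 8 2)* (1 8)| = |(0 1 13 6 8 2)| = 6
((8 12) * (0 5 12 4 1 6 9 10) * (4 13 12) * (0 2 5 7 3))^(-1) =(0 3 7)(1 4 5 2 10 9 6)(8 12 13) =[3, 4, 10, 7, 5, 2, 1, 0, 12, 6, 9, 11, 13, 8]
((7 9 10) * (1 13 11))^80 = [0, 11, 2, 3, 4, 5, 6, 10, 8, 7, 9, 13, 12, 1] = (1 11 13)(7 10 9)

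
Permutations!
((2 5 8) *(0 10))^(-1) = (0 10)(2 8 5) = [10, 1, 8, 3, 4, 2, 6, 7, 5, 9, 0]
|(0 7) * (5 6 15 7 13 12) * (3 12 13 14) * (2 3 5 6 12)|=|(0 14 5 12 6 15 7)(2 3)|=14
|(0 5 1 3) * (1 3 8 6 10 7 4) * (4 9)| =21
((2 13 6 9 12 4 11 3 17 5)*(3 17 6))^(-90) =(17) =[0, 1, 2, 3, 4, 5, 6, 7, 8, 9, 10, 11, 12, 13, 14, 15, 16, 17]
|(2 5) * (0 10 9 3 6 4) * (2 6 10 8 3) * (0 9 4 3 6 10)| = 20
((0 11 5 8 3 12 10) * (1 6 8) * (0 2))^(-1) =(0 2 10 12 3 8 6 1 5 11) =[2, 5, 10, 8, 4, 11, 1, 7, 6, 9, 12, 0, 3]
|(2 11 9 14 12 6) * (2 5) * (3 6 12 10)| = |(2 11 9 14 10 3 6 5)| = 8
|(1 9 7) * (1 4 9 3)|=6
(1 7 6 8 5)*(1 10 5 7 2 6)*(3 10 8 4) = [0, 2, 6, 10, 3, 8, 4, 1, 7, 9, 5] = (1 2 6 4 3 10 5 8 7)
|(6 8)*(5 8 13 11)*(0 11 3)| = |(0 11 5 8 6 13 3)| = 7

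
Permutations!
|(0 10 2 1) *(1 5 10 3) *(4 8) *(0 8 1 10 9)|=|(0 3 10 2 5 9)(1 8 4)|=6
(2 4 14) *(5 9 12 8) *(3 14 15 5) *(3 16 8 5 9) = (2 4 15 9 12 5 3 14)(8 16) = [0, 1, 4, 14, 15, 3, 6, 7, 16, 12, 10, 11, 5, 13, 2, 9, 8]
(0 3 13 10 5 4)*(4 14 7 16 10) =(0 3 13 4)(5 14 7 16 10) =[3, 1, 2, 13, 0, 14, 6, 16, 8, 9, 5, 11, 12, 4, 7, 15, 10]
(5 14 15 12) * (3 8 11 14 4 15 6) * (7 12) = [0, 1, 2, 8, 15, 4, 3, 12, 11, 9, 10, 14, 5, 13, 6, 7] = (3 8 11 14 6)(4 15 7 12 5)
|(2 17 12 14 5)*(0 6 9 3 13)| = 5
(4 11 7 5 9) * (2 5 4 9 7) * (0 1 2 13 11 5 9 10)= (0 1 2 9 10)(4 5 7)(11 13)= [1, 2, 9, 3, 5, 7, 6, 4, 8, 10, 0, 13, 12, 11]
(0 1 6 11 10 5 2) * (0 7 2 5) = [1, 6, 7, 3, 4, 5, 11, 2, 8, 9, 0, 10] = (0 1 6 11 10)(2 7)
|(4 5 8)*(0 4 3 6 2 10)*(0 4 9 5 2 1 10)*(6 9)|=12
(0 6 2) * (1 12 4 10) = [6, 12, 0, 3, 10, 5, 2, 7, 8, 9, 1, 11, 4] = (0 6 2)(1 12 4 10)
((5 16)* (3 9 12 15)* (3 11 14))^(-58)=(16)(3 12 11)(9 15 14)=[0, 1, 2, 12, 4, 5, 6, 7, 8, 15, 10, 3, 11, 13, 9, 14, 16]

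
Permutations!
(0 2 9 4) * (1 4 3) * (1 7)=[2, 4, 9, 7, 0, 5, 6, 1, 8, 3]=(0 2 9 3 7 1 4)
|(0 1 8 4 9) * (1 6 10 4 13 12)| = |(0 6 10 4 9)(1 8 13 12)| = 20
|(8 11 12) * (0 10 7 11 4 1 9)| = |(0 10 7 11 12 8 4 1 9)| = 9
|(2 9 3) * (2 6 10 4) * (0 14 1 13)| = |(0 14 1 13)(2 9 3 6 10 4)| = 12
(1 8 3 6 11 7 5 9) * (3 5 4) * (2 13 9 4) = (1 8 5 4 3 6 11 7 2 13 9) = [0, 8, 13, 6, 3, 4, 11, 2, 5, 1, 10, 7, 12, 9]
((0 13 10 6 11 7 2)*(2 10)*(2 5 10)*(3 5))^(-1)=[2, 1, 7, 13, 4, 3, 10, 11, 8, 9, 5, 6, 12, 0]=(0 2 7 11 6 10 5 3 13)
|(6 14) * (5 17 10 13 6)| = 6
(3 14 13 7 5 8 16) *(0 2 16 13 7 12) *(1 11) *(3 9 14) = (0 2 16 9 14 7 5 8 13 12)(1 11) = [2, 11, 16, 3, 4, 8, 6, 5, 13, 14, 10, 1, 0, 12, 7, 15, 9]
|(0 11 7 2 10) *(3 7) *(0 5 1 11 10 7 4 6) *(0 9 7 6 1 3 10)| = 12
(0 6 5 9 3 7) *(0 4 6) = [0, 1, 2, 7, 6, 9, 5, 4, 8, 3] = (3 7 4 6 5 9)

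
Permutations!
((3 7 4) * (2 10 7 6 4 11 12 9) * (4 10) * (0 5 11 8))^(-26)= (0 7 6 4 9 11)(2 12 5 8 10 3)= [7, 1, 12, 2, 9, 8, 4, 6, 10, 11, 3, 0, 5]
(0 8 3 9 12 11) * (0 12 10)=(0 8 3 9 10)(11 12)=[8, 1, 2, 9, 4, 5, 6, 7, 3, 10, 0, 12, 11]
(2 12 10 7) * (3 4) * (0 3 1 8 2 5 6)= [3, 8, 12, 4, 1, 6, 0, 5, 2, 9, 7, 11, 10]= (0 3 4 1 8 2 12 10 7 5 6)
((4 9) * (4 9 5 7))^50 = (9)(4 7 5) = [0, 1, 2, 3, 7, 4, 6, 5, 8, 9]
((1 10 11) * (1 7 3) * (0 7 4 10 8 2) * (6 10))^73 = (0 7 3 1 8 2)(4 6 10 11) = [7, 8, 0, 1, 6, 5, 10, 3, 2, 9, 11, 4]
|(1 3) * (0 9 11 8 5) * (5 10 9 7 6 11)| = |(0 7 6 11 8 10 9 5)(1 3)| = 8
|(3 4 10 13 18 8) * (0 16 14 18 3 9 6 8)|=|(0 16 14 18)(3 4 10 13)(6 8 9)|=12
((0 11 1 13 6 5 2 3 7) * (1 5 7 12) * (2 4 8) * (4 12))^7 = (0 7 6 13 1 12 5 11)(2 8 4 3) = [7, 12, 8, 2, 3, 11, 13, 6, 4, 9, 10, 0, 5, 1]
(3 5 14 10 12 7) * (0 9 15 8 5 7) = (0 9 15 8 5 14 10 12)(3 7) = [9, 1, 2, 7, 4, 14, 6, 3, 5, 15, 12, 11, 0, 13, 10, 8]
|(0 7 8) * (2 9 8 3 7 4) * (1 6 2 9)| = 12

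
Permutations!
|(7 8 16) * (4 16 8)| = 3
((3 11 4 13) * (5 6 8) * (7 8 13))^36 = (3 8)(4 6)(5 11)(7 13) = [0, 1, 2, 8, 6, 11, 4, 13, 3, 9, 10, 5, 12, 7]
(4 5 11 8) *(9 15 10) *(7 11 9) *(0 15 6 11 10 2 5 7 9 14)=(0 15 2 5 14)(4 7 10 9 6 11 8)=[15, 1, 5, 3, 7, 14, 11, 10, 4, 6, 9, 8, 12, 13, 0, 2]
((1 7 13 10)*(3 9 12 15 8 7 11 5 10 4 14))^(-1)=[0, 10, 2, 14, 13, 11, 6, 8, 15, 3, 5, 1, 9, 7, 4, 12]=(1 10 5 11)(3 14 4 13 7 8 15 12 9)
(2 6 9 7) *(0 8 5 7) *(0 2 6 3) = (0 8 5 7 6 9 2 3) = [8, 1, 3, 0, 4, 7, 9, 6, 5, 2]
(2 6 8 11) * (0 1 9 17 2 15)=(0 1 9 17 2 6 8 11 15)=[1, 9, 6, 3, 4, 5, 8, 7, 11, 17, 10, 15, 12, 13, 14, 0, 16, 2]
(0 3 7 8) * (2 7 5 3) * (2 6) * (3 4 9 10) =[6, 1, 7, 5, 9, 4, 2, 8, 0, 10, 3] =(0 6 2 7 8)(3 5 4 9 10)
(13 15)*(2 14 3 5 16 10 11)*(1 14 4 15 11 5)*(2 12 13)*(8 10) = (1 14 3)(2 4 15)(5 16 8 10)(11 12 13) = [0, 14, 4, 1, 15, 16, 6, 7, 10, 9, 5, 12, 13, 11, 3, 2, 8]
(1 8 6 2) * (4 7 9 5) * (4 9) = (1 8 6 2)(4 7)(5 9) = [0, 8, 1, 3, 7, 9, 2, 4, 6, 5]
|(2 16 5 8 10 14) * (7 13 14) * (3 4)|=8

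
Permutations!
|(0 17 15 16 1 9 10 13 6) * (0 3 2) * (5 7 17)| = 13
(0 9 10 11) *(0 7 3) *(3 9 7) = [7, 1, 2, 0, 4, 5, 6, 9, 8, 10, 11, 3] = (0 7 9 10 11 3)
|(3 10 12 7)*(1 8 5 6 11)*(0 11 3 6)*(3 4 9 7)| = |(0 11 1 8 5)(3 10 12)(4 9 7 6)| = 60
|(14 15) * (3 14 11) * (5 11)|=5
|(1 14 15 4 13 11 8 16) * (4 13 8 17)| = 9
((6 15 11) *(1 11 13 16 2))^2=(1 6 13 2 11 15 16)=[0, 6, 11, 3, 4, 5, 13, 7, 8, 9, 10, 15, 12, 2, 14, 16, 1]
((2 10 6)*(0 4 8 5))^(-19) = [4, 1, 6, 3, 8, 0, 10, 7, 5, 9, 2] = (0 4 8 5)(2 6 10)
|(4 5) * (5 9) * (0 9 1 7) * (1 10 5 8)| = |(0 9 8 1 7)(4 10 5)| = 15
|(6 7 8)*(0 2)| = |(0 2)(6 7 8)| = 6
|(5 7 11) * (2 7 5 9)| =4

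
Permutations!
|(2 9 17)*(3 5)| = |(2 9 17)(3 5)| = 6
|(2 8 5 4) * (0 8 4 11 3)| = |(0 8 5 11 3)(2 4)| = 10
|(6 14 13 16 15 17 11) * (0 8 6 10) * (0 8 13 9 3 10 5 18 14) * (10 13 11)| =|(0 11 5 18 14 9 3 13 16 15 17 10 8 6)| =14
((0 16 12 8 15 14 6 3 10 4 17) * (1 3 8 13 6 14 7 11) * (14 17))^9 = (0 1 13 4 15)(3 6 14 7 16)(8 17 11 12 10) = [1, 13, 2, 6, 15, 5, 14, 16, 17, 9, 8, 12, 10, 4, 7, 0, 3, 11]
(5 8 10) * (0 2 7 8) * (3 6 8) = (0 2 7 3 6 8 10 5) = [2, 1, 7, 6, 4, 0, 8, 3, 10, 9, 5]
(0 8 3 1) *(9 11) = (0 8 3 1)(9 11) = [8, 0, 2, 1, 4, 5, 6, 7, 3, 11, 10, 9]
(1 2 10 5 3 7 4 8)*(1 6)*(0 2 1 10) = (0 2)(3 7 4 8 6 10 5) = [2, 1, 0, 7, 8, 3, 10, 4, 6, 9, 5]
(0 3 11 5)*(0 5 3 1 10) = (0 1 10)(3 11) = [1, 10, 2, 11, 4, 5, 6, 7, 8, 9, 0, 3]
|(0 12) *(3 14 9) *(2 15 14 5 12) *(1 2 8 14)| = 21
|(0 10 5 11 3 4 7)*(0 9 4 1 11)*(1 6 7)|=21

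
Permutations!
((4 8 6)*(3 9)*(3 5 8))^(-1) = [0, 1, 2, 4, 6, 9, 8, 7, 5, 3] = (3 4 6 8 5 9)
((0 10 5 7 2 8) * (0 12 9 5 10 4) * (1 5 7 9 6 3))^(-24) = (1 7 12)(2 6 5)(3 9 8) = [0, 7, 6, 9, 4, 2, 5, 12, 3, 8, 10, 11, 1]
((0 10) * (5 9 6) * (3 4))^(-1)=(0 10)(3 4)(5 6 9)=[10, 1, 2, 4, 3, 6, 9, 7, 8, 5, 0]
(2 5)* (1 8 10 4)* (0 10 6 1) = (0 10 4)(1 8 6)(2 5) = [10, 8, 5, 3, 0, 2, 1, 7, 6, 9, 4]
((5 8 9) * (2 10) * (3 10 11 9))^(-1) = [0, 1, 10, 8, 4, 9, 6, 7, 5, 11, 3, 2] = (2 10 3 8 5 9 11)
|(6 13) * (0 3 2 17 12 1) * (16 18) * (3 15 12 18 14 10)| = |(0 15 12 1)(2 17 18 16 14 10 3)(6 13)| = 28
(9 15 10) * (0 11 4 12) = (0 11 4 12)(9 15 10) = [11, 1, 2, 3, 12, 5, 6, 7, 8, 15, 9, 4, 0, 13, 14, 10]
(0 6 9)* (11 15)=(0 6 9)(11 15)=[6, 1, 2, 3, 4, 5, 9, 7, 8, 0, 10, 15, 12, 13, 14, 11]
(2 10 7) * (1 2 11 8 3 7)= (1 2 10)(3 7 11 8)= [0, 2, 10, 7, 4, 5, 6, 11, 3, 9, 1, 8]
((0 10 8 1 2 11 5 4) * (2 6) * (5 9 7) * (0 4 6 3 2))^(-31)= (0 8 3 11 7 6 10 1 2 9 5)= [8, 2, 9, 11, 4, 0, 10, 6, 3, 5, 1, 7]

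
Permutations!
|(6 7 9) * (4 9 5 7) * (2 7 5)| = |(2 7)(4 9 6)| = 6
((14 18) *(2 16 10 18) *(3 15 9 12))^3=(2 18 16 14 10)(3 12 9 15)=[0, 1, 18, 12, 4, 5, 6, 7, 8, 15, 2, 11, 9, 13, 10, 3, 14, 17, 16]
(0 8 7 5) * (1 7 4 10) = (0 8 4 10 1 7 5) = [8, 7, 2, 3, 10, 0, 6, 5, 4, 9, 1]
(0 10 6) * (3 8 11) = (0 10 6)(3 8 11) = [10, 1, 2, 8, 4, 5, 0, 7, 11, 9, 6, 3]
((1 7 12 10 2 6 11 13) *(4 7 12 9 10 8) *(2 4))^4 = (1 6 12 11 8 13 2) = [0, 6, 1, 3, 4, 5, 12, 7, 13, 9, 10, 8, 11, 2]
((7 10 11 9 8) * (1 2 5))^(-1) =(1 5 2)(7 8 9 11 10) =[0, 5, 1, 3, 4, 2, 6, 8, 9, 11, 7, 10]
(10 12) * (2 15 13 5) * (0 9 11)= (0 9 11)(2 15 13 5)(10 12)= [9, 1, 15, 3, 4, 2, 6, 7, 8, 11, 12, 0, 10, 5, 14, 13]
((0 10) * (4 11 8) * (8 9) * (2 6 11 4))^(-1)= [10, 1, 8, 3, 4, 5, 2, 7, 9, 11, 0, 6]= (0 10)(2 8 9 11 6)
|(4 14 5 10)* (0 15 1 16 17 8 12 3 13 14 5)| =30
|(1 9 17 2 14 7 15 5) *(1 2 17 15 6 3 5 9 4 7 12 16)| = |(17)(1 4 7 6 3 5 2 14 12 16)(9 15)| = 10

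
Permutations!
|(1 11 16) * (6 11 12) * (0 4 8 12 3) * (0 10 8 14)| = |(0 4 14)(1 3 10 8 12 6 11 16)| = 24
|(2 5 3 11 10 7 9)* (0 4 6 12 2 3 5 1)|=|(0 4 6 12 2 1)(3 11 10 7 9)|=30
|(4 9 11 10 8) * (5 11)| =6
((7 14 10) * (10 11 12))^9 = (7 10 12 11 14) = [0, 1, 2, 3, 4, 5, 6, 10, 8, 9, 12, 14, 11, 13, 7]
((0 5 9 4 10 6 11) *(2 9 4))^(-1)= (0 11 6 10 4 5)(2 9)= [11, 1, 9, 3, 5, 0, 10, 7, 8, 2, 4, 6]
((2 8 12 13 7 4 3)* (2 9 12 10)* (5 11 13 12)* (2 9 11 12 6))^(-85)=(13)(2 6 12 5 9 10 8)=[0, 1, 6, 3, 4, 9, 12, 7, 2, 10, 8, 11, 5, 13]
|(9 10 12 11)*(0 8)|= 4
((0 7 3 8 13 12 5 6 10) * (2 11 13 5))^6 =(0 10 6 5 8 3 7)(2 13)(11 12) =[10, 1, 13, 7, 4, 8, 5, 0, 3, 9, 6, 12, 11, 2]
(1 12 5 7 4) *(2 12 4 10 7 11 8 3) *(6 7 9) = (1 4)(2 12 5 11 8 3)(6 7 10 9) = [0, 4, 12, 2, 1, 11, 7, 10, 3, 6, 9, 8, 5]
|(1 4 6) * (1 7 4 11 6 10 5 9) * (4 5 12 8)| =|(1 11 6 7 5 9)(4 10 12 8)| =12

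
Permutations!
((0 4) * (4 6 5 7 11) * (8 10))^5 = [4, 1, 2, 3, 11, 6, 0, 5, 10, 9, 8, 7] = (0 4 11 7 5 6)(8 10)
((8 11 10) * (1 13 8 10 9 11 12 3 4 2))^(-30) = (1 4 12 13 2 3 8) = [0, 4, 3, 8, 12, 5, 6, 7, 1, 9, 10, 11, 13, 2]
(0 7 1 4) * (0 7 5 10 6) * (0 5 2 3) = [2, 4, 3, 0, 7, 10, 5, 1, 8, 9, 6] = (0 2 3)(1 4 7)(5 10 6)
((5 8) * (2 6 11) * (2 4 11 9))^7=(2 6 9)(4 11)(5 8)=[0, 1, 6, 3, 11, 8, 9, 7, 5, 2, 10, 4]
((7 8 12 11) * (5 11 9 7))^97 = (5 11)(7 8 12 9) = [0, 1, 2, 3, 4, 11, 6, 8, 12, 7, 10, 5, 9]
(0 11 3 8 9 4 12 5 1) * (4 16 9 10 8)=(0 11 3 4 12 5 1)(8 10)(9 16)=[11, 0, 2, 4, 12, 1, 6, 7, 10, 16, 8, 3, 5, 13, 14, 15, 9]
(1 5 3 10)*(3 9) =(1 5 9 3 10) =[0, 5, 2, 10, 4, 9, 6, 7, 8, 3, 1]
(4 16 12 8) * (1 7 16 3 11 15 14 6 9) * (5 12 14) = (1 7 16 14 6 9)(3 11 15 5 12 8 4) = [0, 7, 2, 11, 3, 12, 9, 16, 4, 1, 10, 15, 8, 13, 6, 5, 14]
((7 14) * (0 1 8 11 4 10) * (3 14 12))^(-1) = (0 10 4 11 8 1)(3 12 7 14) = [10, 0, 2, 12, 11, 5, 6, 14, 1, 9, 4, 8, 7, 13, 3]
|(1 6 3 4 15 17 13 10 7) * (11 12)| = 18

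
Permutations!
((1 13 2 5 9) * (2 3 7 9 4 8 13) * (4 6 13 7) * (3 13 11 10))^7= (13)(1 4 6 9 3 5 7 10 2 8 11)= [0, 4, 8, 5, 6, 7, 9, 10, 11, 3, 2, 1, 12, 13]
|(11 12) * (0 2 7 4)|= 4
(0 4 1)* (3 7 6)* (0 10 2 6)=[4, 10, 6, 7, 1, 5, 3, 0, 8, 9, 2]=(0 4 1 10 2 6 3 7)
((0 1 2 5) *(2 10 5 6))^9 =[1, 10, 6, 3, 4, 0, 2, 7, 8, 9, 5] =(0 1 10 5)(2 6)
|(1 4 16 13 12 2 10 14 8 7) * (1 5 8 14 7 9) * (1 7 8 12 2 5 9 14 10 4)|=|(2 4 16 13)(5 12)(7 9)(8 14 10)|=12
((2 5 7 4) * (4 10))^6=(2 5 7 10 4)=[0, 1, 5, 3, 2, 7, 6, 10, 8, 9, 4]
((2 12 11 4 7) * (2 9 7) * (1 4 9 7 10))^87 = (1 12 10 2 9 4 11) = [0, 12, 9, 3, 11, 5, 6, 7, 8, 4, 2, 1, 10]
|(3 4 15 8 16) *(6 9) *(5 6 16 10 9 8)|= 9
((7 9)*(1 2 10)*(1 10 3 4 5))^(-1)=(10)(1 5 4 3 2)(7 9)=[0, 5, 1, 2, 3, 4, 6, 9, 8, 7, 10]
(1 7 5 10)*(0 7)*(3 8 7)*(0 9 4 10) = (0 3 8 7 5)(1 9 4 10) = [3, 9, 2, 8, 10, 0, 6, 5, 7, 4, 1]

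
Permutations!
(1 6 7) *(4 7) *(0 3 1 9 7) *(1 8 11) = (0 3 8 11 1 6 4)(7 9) = [3, 6, 2, 8, 0, 5, 4, 9, 11, 7, 10, 1]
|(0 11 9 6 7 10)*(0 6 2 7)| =|(0 11 9 2 7 10 6)| =7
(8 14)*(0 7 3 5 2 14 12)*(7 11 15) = (0 11 15 7 3 5 2 14 8 12) = [11, 1, 14, 5, 4, 2, 6, 3, 12, 9, 10, 15, 0, 13, 8, 7]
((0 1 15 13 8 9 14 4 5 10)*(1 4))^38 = [5, 13, 2, 3, 10, 0, 6, 7, 14, 1, 4, 11, 12, 9, 15, 8] = (0 5)(1 13 9)(4 10)(8 14 15)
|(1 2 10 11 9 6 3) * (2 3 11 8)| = 6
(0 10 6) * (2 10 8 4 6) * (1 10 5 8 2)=(0 2 5 8 4 6)(1 10)=[2, 10, 5, 3, 6, 8, 0, 7, 4, 9, 1]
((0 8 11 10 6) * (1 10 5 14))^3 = [5, 0, 2, 3, 4, 10, 11, 7, 14, 9, 8, 1, 12, 13, 6] = (0 5 10 8 14 6 11 1)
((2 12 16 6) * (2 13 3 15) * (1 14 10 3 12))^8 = (16)(1 10 15)(2 14 3) = [0, 10, 14, 2, 4, 5, 6, 7, 8, 9, 15, 11, 12, 13, 3, 1, 16]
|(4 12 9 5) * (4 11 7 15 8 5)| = 15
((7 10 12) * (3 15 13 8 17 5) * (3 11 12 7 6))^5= [0, 1, 2, 5, 4, 15, 17, 10, 6, 9, 7, 13, 8, 12, 14, 11, 16, 3]= (3 5 15 11 13 12 8 6 17)(7 10)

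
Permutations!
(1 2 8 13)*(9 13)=(1 2 8 9 13)=[0, 2, 8, 3, 4, 5, 6, 7, 9, 13, 10, 11, 12, 1]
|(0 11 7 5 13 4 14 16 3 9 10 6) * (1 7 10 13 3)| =36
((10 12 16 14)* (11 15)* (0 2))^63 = [2, 1, 0, 3, 4, 5, 6, 7, 8, 9, 14, 15, 10, 13, 16, 11, 12] = (0 2)(10 14 16 12)(11 15)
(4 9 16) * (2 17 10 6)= [0, 1, 17, 3, 9, 5, 2, 7, 8, 16, 6, 11, 12, 13, 14, 15, 4, 10]= (2 17 10 6)(4 9 16)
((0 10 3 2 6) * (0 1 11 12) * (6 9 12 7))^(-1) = (0 12 9 2 3 10)(1 6 7 11) = [12, 6, 3, 10, 4, 5, 7, 11, 8, 2, 0, 1, 9]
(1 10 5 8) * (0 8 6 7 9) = [8, 10, 2, 3, 4, 6, 7, 9, 1, 0, 5] = (0 8 1 10 5 6 7 9)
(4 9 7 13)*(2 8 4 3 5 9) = (2 8 4)(3 5 9 7 13) = [0, 1, 8, 5, 2, 9, 6, 13, 4, 7, 10, 11, 12, 3]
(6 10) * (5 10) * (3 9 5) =(3 9 5 10 6) =[0, 1, 2, 9, 4, 10, 3, 7, 8, 5, 6]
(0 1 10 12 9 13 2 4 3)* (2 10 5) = [1, 5, 4, 0, 3, 2, 6, 7, 8, 13, 12, 11, 9, 10] = (0 1 5 2 4 3)(9 13 10 12)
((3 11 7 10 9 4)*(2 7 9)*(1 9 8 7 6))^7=(1 10 11 9 2 8 4 6 7 3)=[0, 10, 8, 1, 6, 5, 7, 3, 4, 2, 11, 9]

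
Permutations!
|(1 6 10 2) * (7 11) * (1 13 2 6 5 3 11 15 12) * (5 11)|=10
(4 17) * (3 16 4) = (3 16 4 17) = [0, 1, 2, 16, 17, 5, 6, 7, 8, 9, 10, 11, 12, 13, 14, 15, 4, 3]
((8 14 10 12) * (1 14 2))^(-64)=[0, 10, 14, 3, 4, 5, 6, 7, 1, 9, 8, 11, 2, 13, 12]=(1 10 8)(2 14 12)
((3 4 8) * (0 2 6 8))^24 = [0, 1, 2, 3, 4, 5, 6, 7, 8] = (8)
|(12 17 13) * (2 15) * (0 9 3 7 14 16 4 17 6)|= 22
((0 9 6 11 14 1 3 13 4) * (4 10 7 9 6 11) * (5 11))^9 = (14) = [0, 1, 2, 3, 4, 5, 6, 7, 8, 9, 10, 11, 12, 13, 14]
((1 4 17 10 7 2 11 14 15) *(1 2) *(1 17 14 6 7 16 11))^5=(6 11 16 10 17 7)=[0, 1, 2, 3, 4, 5, 11, 6, 8, 9, 17, 16, 12, 13, 14, 15, 10, 7]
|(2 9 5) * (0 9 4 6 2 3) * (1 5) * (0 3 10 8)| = 6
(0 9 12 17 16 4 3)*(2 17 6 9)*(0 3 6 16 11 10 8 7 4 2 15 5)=(0 15 5)(2 17 11 10 8 7 4 6 9 12 16)=[15, 1, 17, 3, 6, 0, 9, 4, 7, 12, 8, 10, 16, 13, 14, 5, 2, 11]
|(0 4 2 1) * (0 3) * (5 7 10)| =|(0 4 2 1 3)(5 7 10)| =15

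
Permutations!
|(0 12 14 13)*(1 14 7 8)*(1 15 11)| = |(0 12 7 8 15 11 1 14 13)| = 9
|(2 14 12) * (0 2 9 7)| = |(0 2 14 12 9 7)| = 6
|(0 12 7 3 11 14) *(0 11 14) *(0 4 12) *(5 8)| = 6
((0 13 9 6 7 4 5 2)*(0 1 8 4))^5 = [0, 1, 2, 3, 4, 5, 6, 7, 8, 9, 10, 11, 12, 13] = (13)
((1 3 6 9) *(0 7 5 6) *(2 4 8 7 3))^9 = (0 3)(1 2 4 8 7 5 6 9) = [3, 2, 4, 0, 8, 6, 9, 5, 7, 1]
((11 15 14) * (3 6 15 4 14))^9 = (15) = [0, 1, 2, 3, 4, 5, 6, 7, 8, 9, 10, 11, 12, 13, 14, 15]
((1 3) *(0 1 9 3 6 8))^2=(9)(0 6)(1 8)=[6, 8, 2, 3, 4, 5, 0, 7, 1, 9]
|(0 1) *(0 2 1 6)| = |(0 6)(1 2)| = 2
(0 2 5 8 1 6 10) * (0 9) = (0 2 5 8 1 6 10 9) = [2, 6, 5, 3, 4, 8, 10, 7, 1, 0, 9]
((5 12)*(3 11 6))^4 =(12)(3 11 6) =[0, 1, 2, 11, 4, 5, 3, 7, 8, 9, 10, 6, 12]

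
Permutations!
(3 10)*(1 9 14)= (1 9 14)(3 10)= [0, 9, 2, 10, 4, 5, 6, 7, 8, 14, 3, 11, 12, 13, 1]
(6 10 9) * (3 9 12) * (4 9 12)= (3 12)(4 9 6 10)= [0, 1, 2, 12, 9, 5, 10, 7, 8, 6, 4, 11, 3]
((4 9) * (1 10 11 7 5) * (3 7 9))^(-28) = (1 4)(3 10)(5 9)(7 11) = [0, 4, 2, 10, 1, 9, 6, 11, 8, 5, 3, 7]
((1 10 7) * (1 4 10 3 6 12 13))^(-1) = [0, 13, 2, 1, 7, 5, 3, 10, 8, 9, 4, 11, 6, 12] = (1 13 12 6 3)(4 7 10)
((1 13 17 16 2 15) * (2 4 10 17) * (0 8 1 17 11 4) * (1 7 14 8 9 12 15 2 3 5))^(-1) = (0 16 17 15 12 9)(1 5 3 13)(4 11 10)(7 8 14) = [16, 5, 2, 13, 11, 3, 6, 8, 14, 0, 4, 10, 9, 1, 7, 12, 17, 15]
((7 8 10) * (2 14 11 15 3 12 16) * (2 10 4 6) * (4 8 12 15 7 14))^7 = (2 4 6)(3 15)(7 12 16 10 14 11) = [0, 1, 4, 15, 6, 5, 2, 12, 8, 9, 14, 7, 16, 13, 11, 3, 10]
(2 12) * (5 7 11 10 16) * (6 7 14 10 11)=(2 12)(5 14 10 16)(6 7)=[0, 1, 12, 3, 4, 14, 7, 6, 8, 9, 16, 11, 2, 13, 10, 15, 5]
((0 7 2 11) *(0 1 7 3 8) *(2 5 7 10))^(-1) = (0 8 3)(1 11 2 10)(5 7) = [8, 11, 10, 0, 4, 7, 6, 5, 3, 9, 1, 2]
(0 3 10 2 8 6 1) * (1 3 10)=(0 10 2 8 6 3 1)=[10, 0, 8, 1, 4, 5, 3, 7, 6, 9, 2]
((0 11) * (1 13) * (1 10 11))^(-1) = (0 11 10 13 1) = [11, 0, 2, 3, 4, 5, 6, 7, 8, 9, 13, 10, 12, 1]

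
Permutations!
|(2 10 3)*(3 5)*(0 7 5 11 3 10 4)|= 8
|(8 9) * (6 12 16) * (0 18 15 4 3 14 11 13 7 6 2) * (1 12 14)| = 90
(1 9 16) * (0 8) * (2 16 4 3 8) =(0 2 16 1 9 4 3 8) =[2, 9, 16, 8, 3, 5, 6, 7, 0, 4, 10, 11, 12, 13, 14, 15, 1]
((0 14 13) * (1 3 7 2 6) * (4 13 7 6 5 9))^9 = (0 14 7 2 5 9 4 13) = [14, 1, 5, 3, 13, 9, 6, 2, 8, 4, 10, 11, 12, 0, 7]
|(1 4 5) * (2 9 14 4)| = 6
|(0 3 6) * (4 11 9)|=3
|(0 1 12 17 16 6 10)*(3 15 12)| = |(0 1 3 15 12 17 16 6 10)| = 9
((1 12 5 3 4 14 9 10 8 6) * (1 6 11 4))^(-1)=(1 3 5 12)(4 11 8 10 9 14)=[0, 3, 2, 5, 11, 12, 6, 7, 10, 14, 9, 8, 1, 13, 4]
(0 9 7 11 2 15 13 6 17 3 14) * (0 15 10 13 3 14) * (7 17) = (0 9 17 14 15 3)(2 10 13 6 7 11) = [9, 1, 10, 0, 4, 5, 7, 11, 8, 17, 13, 2, 12, 6, 15, 3, 16, 14]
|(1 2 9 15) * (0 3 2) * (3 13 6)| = 8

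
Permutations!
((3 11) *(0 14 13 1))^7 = (0 1 13 14)(3 11) = [1, 13, 2, 11, 4, 5, 6, 7, 8, 9, 10, 3, 12, 14, 0]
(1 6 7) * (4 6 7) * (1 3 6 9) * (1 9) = (9)(1 7 3 6 4) = [0, 7, 2, 6, 1, 5, 4, 3, 8, 9]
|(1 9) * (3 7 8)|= 6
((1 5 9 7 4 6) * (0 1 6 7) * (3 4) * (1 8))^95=(9)(3 7 4)=[0, 1, 2, 7, 3, 5, 6, 4, 8, 9]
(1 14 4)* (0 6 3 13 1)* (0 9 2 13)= [6, 14, 13, 0, 9, 5, 3, 7, 8, 2, 10, 11, 12, 1, 4]= (0 6 3)(1 14 4 9 2 13)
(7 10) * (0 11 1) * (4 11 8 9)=(0 8 9 4 11 1)(7 10)=[8, 0, 2, 3, 11, 5, 6, 10, 9, 4, 7, 1]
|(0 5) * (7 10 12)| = 6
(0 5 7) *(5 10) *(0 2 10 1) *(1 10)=(0 10 5 7 2 1)=[10, 0, 1, 3, 4, 7, 6, 2, 8, 9, 5]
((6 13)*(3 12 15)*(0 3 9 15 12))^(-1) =(0 3)(6 13)(9 15) =[3, 1, 2, 0, 4, 5, 13, 7, 8, 15, 10, 11, 12, 6, 14, 9]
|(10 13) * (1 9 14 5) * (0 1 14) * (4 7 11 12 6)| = |(0 1 9)(4 7 11 12 6)(5 14)(10 13)| = 30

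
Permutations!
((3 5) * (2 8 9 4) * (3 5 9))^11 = (2 8 3 9 4) = [0, 1, 8, 9, 2, 5, 6, 7, 3, 4]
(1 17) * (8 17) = [0, 8, 2, 3, 4, 5, 6, 7, 17, 9, 10, 11, 12, 13, 14, 15, 16, 1] = (1 8 17)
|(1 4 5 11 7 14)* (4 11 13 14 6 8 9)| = 10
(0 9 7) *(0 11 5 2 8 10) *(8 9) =[8, 1, 9, 3, 4, 2, 6, 11, 10, 7, 0, 5] =(0 8 10)(2 9 7 11 5)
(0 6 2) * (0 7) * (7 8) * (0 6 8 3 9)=(0 8 7 6 2 3 9)=[8, 1, 3, 9, 4, 5, 2, 6, 7, 0]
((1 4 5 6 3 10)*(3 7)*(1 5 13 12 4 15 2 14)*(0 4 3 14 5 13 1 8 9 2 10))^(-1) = (0 3 12 13 10 15 1 4)(2 9 8 14 7 6 5) = [3, 4, 9, 12, 0, 2, 5, 6, 14, 8, 15, 11, 13, 10, 7, 1]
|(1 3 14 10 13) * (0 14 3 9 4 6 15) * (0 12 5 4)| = 30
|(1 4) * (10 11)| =|(1 4)(10 11)| =2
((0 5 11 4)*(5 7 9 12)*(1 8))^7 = (12)(1 8) = [0, 8, 2, 3, 4, 5, 6, 7, 1, 9, 10, 11, 12]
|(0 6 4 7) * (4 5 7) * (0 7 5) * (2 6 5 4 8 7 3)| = |(0 5 4 8 7 3 2 6)| = 8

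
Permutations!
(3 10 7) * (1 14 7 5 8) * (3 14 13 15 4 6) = [0, 13, 2, 10, 6, 8, 3, 14, 1, 9, 5, 11, 12, 15, 7, 4] = (1 13 15 4 6 3 10 5 8)(7 14)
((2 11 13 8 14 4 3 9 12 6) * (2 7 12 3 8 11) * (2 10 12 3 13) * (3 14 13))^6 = [0, 1, 4, 3, 12, 5, 11, 2, 6, 9, 8, 14, 13, 7, 10] = (2 4 12 13 7)(6 11 14 10 8)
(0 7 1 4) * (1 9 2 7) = (0 1 4)(2 7 9) = [1, 4, 7, 3, 0, 5, 6, 9, 8, 2]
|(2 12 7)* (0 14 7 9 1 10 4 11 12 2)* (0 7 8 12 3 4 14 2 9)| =24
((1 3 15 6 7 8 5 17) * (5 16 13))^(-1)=(1 17 5 13 16 8 7 6 15 3)=[0, 17, 2, 1, 4, 13, 15, 6, 7, 9, 10, 11, 12, 16, 14, 3, 8, 5]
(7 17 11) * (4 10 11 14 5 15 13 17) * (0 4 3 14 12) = (0 4 10 11 7 3 14 5 15 13 17 12) = [4, 1, 2, 14, 10, 15, 6, 3, 8, 9, 11, 7, 0, 17, 5, 13, 16, 12]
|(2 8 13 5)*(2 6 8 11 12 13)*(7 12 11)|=|(2 7 12 13 5 6 8)|=7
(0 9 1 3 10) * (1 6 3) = (0 9 6 3 10) = [9, 1, 2, 10, 4, 5, 3, 7, 8, 6, 0]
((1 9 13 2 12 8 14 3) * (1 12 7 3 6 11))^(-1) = (1 11 6 14 8 12 3 7 2 13 9) = [0, 11, 13, 7, 4, 5, 14, 2, 12, 1, 10, 6, 3, 9, 8]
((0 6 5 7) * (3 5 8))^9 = [3, 1, 2, 0, 4, 6, 5, 8, 7] = (0 3)(5 6)(7 8)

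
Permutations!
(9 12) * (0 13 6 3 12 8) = (0 13 6 3 12 9 8) = [13, 1, 2, 12, 4, 5, 3, 7, 0, 8, 10, 11, 9, 6]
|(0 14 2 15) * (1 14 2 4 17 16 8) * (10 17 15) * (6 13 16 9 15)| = |(0 2 10 17 9 15)(1 14 4 6 13 16 8)| = 42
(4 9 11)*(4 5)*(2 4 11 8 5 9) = (2 4)(5 11 9 8) = [0, 1, 4, 3, 2, 11, 6, 7, 5, 8, 10, 9]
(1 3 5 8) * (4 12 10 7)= (1 3 5 8)(4 12 10 7)= [0, 3, 2, 5, 12, 8, 6, 4, 1, 9, 7, 11, 10]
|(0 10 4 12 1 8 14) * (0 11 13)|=|(0 10 4 12 1 8 14 11 13)|=9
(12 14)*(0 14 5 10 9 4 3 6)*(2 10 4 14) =[2, 1, 10, 6, 3, 4, 0, 7, 8, 14, 9, 11, 5, 13, 12] =(0 2 10 9 14 12 5 4 3 6)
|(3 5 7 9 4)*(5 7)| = 4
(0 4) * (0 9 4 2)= (0 2)(4 9)= [2, 1, 0, 3, 9, 5, 6, 7, 8, 4]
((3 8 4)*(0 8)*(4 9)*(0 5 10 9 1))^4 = [8, 0, 2, 4, 9, 3, 6, 7, 1, 10, 5] = (0 8 1)(3 4 9 10 5)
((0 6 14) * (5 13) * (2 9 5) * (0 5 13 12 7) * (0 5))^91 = (0 6 14)(2 9 13)(5 12 7) = [6, 1, 9, 3, 4, 12, 14, 5, 8, 13, 10, 11, 7, 2, 0]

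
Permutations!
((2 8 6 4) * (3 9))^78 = (9)(2 6)(4 8) = [0, 1, 6, 3, 8, 5, 2, 7, 4, 9]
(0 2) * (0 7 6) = (0 2 7 6) = [2, 1, 7, 3, 4, 5, 0, 6]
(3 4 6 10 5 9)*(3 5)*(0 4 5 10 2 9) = [4, 1, 9, 5, 6, 0, 2, 7, 8, 10, 3] = (0 4 6 2 9 10 3 5)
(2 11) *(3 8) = (2 11)(3 8) = [0, 1, 11, 8, 4, 5, 6, 7, 3, 9, 10, 2]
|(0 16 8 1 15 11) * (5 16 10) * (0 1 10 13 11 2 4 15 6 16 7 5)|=|(0 13 11 1 6 16 8 10)(2 4 15)(5 7)|=24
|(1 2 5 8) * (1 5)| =|(1 2)(5 8)| =2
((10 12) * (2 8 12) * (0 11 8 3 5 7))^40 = (0 10 7 12 5 8 3 11 2) = [10, 1, 0, 11, 4, 8, 6, 12, 3, 9, 7, 2, 5]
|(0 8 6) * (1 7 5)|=3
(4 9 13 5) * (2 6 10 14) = [0, 1, 6, 3, 9, 4, 10, 7, 8, 13, 14, 11, 12, 5, 2] = (2 6 10 14)(4 9 13 5)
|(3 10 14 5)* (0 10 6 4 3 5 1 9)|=|(0 10 14 1 9)(3 6 4)|=15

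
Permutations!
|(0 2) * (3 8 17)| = |(0 2)(3 8 17)| = 6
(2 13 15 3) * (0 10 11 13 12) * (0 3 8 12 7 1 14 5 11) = [10, 14, 7, 2, 4, 11, 6, 1, 12, 9, 0, 13, 3, 15, 5, 8] = (0 10)(1 14 5 11 13 15 8 12 3 2 7)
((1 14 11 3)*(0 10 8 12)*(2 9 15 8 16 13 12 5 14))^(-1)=(0 12 13 16 10)(1 3 11 14 5 8 15 9 2)=[12, 3, 1, 11, 4, 8, 6, 7, 15, 2, 0, 14, 13, 16, 5, 9, 10]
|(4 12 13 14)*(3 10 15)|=|(3 10 15)(4 12 13 14)|=12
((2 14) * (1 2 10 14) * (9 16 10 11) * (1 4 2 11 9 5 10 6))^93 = (1 9 5 6 14 11 16 10)(2 4) = [0, 9, 4, 3, 2, 6, 14, 7, 8, 5, 1, 16, 12, 13, 11, 15, 10]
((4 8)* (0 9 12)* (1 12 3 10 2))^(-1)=[12, 2, 10, 9, 8, 5, 6, 7, 4, 0, 3, 11, 1]=(0 12 1 2 10 3 9)(4 8)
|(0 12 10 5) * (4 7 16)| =12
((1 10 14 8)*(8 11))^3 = (1 11 10 8 14) = [0, 11, 2, 3, 4, 5, 6, 7, 14, 9, 8, 10, 12, 13, 1]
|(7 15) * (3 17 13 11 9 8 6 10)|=|(3 17 13 11 9 8 6 10)(7 15)|=8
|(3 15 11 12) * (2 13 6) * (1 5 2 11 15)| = |(15)(1 5 2 13 6 11 12 3)| = 8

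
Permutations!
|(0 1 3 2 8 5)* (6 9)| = 6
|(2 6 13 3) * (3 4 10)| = |(2 6 13 4 10 3)| = 6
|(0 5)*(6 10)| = |(0 5)(6 10)| = 2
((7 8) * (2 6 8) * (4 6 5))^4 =[0, 1, 8, 3, 2, 7, 5, 6, 4] =(2 8 4)(5 7 6)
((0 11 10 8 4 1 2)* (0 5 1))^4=(0 4 8 10 11)(1 2 5)=[4, 2, 5, 3, 8, 1, 6, 7, 10, 9, 11, 0]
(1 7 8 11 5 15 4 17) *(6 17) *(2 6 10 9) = [0, 7, 6, 3, 10, 15, 17, 8, 11, 2, 9, 5, 12, 13, 14, 4, 16, 1] = (1 7 8 11 5 15 4 10 9 2 6 17)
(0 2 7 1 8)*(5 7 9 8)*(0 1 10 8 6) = [2, 5, 9, 3, 4, 7, 0, 10, 1, 6, 8] = (0 2 9 6)(1 5 7 10 8)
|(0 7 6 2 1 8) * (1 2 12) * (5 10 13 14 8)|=|(0 7 6 12 1 5 10 13 14 8)|=10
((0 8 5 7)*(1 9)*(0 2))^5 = [0, 9, 2, 3, 4, 5, 6, 7, 8, 1] = (1 9)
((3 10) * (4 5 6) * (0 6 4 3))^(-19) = (0 6 3 10)(4 5) = [6, 1, 2, 10, 5, 4, 3, 7, 8, 9, 0]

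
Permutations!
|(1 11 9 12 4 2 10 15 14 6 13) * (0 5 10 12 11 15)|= 30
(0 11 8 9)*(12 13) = (0 11 8 9)(12 13) = [11, 1, 2, 3, 4, 5, 6, 7, 9, 0, 10, 8, 13, 12]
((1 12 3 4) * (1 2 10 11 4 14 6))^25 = (14)(2 10 11 4) = [0, 1, 10, 3, 2, 5, 6, 7, 8, 9, 11, 4, 12, 13, 14]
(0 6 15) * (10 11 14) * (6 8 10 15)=[8, 1, 2, 3, 4, 5, 6, 7, 10, 9, 11, 14, 12, 13, 15, 0]=(0 8 10 11 14 15)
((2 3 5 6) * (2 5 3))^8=(6)=[0, 1, 2, 3, 4, 5, 6]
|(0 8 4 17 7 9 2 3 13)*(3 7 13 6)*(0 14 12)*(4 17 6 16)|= 12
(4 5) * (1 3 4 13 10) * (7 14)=(1 3 4 5 13 10)(7 14)=[0, 3, 2, 4, 5, 13, 6, 14, 8, 9, 1, 11, 12, 10, 7]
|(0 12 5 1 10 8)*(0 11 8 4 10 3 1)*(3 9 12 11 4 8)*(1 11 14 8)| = 18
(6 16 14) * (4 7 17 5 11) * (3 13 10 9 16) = (3 13 10 9 16 14 6)(4 7 17 5 11) = [0, 1, 2, 13, 7, 11, 3, 17, 8, 16, 9, 4, 12, 10, 6, 15, 14, 5]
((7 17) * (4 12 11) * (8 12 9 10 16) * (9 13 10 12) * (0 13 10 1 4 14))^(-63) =(0 4 8 11 13 10 9 14 1 16 12)(7 17) =[4, 16, 2, 3, 8, 5, 6, 17, 11, 14, 9, 13, 0, 10, 1, 15, 12, 7]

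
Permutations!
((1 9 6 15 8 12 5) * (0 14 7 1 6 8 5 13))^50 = (0 7 9 12)(1 8 13 14)(5 15 6) = [7, 8, 2, 3, 4, 15, 5, 9, 13, 12, 10, 11, 0, 14, 1, 6]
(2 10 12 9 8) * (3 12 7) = (2 10 7 3 12 9 8) = [0, 1, 10, 12, 4, 5, 6, 3, 2, 8, 7, 11, 9]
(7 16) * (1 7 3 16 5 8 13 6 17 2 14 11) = (1 7 5 8 13 6 17 2 14 11)(3 16) = [0, 7, 14, 16, 4, 8, 17, 5, 13, 9, 10, 1, 12, 6, 11, 15, 3, 2]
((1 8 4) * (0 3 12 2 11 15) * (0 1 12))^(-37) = (0 3)(1 11 12 8 15 2 4) = [3, 11, 4, 0, 1, 5, 6, 7, 15, 9, 10, 12, 8, 13, 14, 2]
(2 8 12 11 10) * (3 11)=(2 8 12 3 11 10)=[0, 1, 8, 11, 4, 5, 6, 7, 12, 9, 2, 10, 3]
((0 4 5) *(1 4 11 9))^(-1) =(0 5 4 1 9 11) =[5, 9, 2, 3, 1, 4, 6, 7, 8, 11, 10, 0]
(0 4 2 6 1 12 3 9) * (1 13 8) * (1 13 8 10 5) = (0 4 2 6 8 13 10 5 1 12 3 9) = [4, 12, 6, 9, 2, 1, 8, 7, 13, 0, 5, 11, 3, 10]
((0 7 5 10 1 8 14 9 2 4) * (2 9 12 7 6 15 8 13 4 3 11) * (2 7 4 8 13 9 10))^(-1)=(0 4 12 14 8 13 15 6)(1 10 9)(2 5 7 11 3)=[4, 10, 5, 2, 12, 7, 0, 11, 13, 1, 9, 3, 14, 15, 8, 6]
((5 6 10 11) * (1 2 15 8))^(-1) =(1 8 15 2)(5 11 10 6) =[0, 8, 1, 3, 4, 11, 5, 7, 15, 9, 6, 10, 12, 13, 14, 2]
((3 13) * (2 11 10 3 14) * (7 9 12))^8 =(2 10 13)(3 14 11)(7 12 9) =[0, 1, 10, 14, 4, 5, 6, 12, 8, 7, 13, 3, 9, 2, 11]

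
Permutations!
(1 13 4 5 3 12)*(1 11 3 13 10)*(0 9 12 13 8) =(0 9 12 11 3 13 4 5 8)(1 10) =[9, 10, 2, 13, 5, 8, 6, 7, 0, 12, 1, 3, 11, 4]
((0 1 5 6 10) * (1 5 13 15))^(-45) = (15)(0 10 6 5) = [10, 1, 2, 3, 4, 0, 5, 7, 8, 9, 6, 11, 12, 13, 14, 15]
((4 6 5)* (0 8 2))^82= [8, 1, 0, 3, 6, 4, 5, 7, 2]= (0 8 2)(4 6 5)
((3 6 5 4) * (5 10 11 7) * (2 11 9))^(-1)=(2 9 10 6 3 4 5 7 11)=[0, 1, 9, 4, 5, 7, 3, 11, 8, 10, 6, 2]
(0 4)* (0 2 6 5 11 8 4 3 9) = (0 3 9)(2 6 5 11 8 4) = [3, 1, 6, 9, 2, 11, 5, 7, 4, 0, 10, 8]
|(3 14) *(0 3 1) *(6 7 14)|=6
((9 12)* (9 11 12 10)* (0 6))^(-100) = (12) = [0, 1, 2, 3, 4, 5, 6, 7, 8, 9, 10, 11, 12]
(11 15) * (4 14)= [0, 1, 2, 3, 14, 5, 6, 7, 8, 9, 10, 15, 12, 13, 4, 11]= (4 14)(11 15)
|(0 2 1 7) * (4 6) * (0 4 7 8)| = 12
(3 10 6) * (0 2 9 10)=(0 2 9 10 6 3)=[2, 1, 9, 0, 4, 5, 3, 7, 8, 10, 6]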